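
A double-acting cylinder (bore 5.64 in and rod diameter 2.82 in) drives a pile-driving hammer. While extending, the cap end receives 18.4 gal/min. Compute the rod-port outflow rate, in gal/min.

Q_out ≈ 13.8 gal/min

Cap-side area A_cap = π/4 × (5.64 in)² = 24.98 in^2
Rod-side annular area A_ann = π/4 × (5.64² − 2.82²) = 18.74 in^2
Piston speed v = Q_in/A_cap; rod-end outflow Q_out = v × A_ann = Q_in × A_ann/A_cap.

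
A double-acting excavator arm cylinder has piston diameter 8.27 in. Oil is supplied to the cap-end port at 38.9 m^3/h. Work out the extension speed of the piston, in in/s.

Cap-side area A_cap = π/4 × (8.27 in)² = 53.72 in^2
v = Q / A

v ≈ 12.3 in/s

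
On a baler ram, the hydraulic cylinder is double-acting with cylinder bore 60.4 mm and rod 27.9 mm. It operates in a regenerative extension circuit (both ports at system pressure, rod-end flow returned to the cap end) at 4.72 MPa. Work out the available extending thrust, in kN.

F ≈ 2.89 kN

With equal pressure on both faces, forces on the annular region cancel; the net push is pressure × rod cross-section.
Rod cross-section A_rod = π/4 × (27.9 mm)² = 611.4 mm^2
F = P × A_rod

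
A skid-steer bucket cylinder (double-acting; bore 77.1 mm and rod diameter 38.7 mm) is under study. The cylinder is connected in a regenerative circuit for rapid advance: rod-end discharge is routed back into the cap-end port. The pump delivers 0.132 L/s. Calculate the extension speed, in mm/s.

In regeneration the rod-end outflow joins the pump flow into the cap end, so the net volume the pump must supply per unit advance equals the rod cross-section area.
Rod cross-section A_rod = π/4 × (38.7 mm)² = 1176 mm^2
v = Q_pump / A_rod

v ≈ 112 mm/s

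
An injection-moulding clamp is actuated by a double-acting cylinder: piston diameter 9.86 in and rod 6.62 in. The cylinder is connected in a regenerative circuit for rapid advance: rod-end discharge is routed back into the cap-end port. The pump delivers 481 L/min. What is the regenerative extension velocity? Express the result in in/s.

v ≈ 14.2 in/s

In regeneration the rod-end outflow joins the pump flow into the cap end, so the net volume the pump must supply per unit advance equals the rod cross-section area.
Rod cross-section A_rod = π/4 × (6.62 in)² = 34.42 in^2
v = Q_pump / A_rod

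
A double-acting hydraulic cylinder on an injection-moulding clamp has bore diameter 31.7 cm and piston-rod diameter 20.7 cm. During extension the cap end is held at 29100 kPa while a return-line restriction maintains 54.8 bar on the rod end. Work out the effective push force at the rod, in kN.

Cap-side area A_cap = π/4 × (31.7 cm)² = 789.2 cm^2
Rod-side annular area A_ann = π/4 × (31.7² − 20.7²) = 452.7 cm^2
Net thrust = P_cap·A_cap − P_rod·A_ann = 2297 kN − 248.1 kN

F ≈ 2050 kN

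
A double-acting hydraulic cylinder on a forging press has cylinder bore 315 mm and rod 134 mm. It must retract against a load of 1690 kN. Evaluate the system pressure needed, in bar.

Rod-side annular area A_ann = π/4 × (315² − 134²) = 63830 mm^2
Retraction: pressure acts on the annular area.
P = F / A = 1690 kN / A

P ≈ 265 bar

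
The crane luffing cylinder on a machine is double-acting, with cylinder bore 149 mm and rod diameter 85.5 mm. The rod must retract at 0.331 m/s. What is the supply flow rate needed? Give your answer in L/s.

Rod-side annular area A_ann = π/4 × (149² − 85.5²) = 11700 mm^2
Q = A × v

Q ≈ 3.87 L/s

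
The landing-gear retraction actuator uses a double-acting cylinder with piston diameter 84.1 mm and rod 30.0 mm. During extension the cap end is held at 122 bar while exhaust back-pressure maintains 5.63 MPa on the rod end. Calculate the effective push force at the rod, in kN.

Cap-side area A_cap = π/4 × (84.1 mm)² = 5555 mm^2
Rod-side annular area A_ann = π/4 × (84.1² − 30.0²) = 4848 mm^2
Net thrust = P_cap·A_cap − P_rod·A_ann = 67.77 kN − 27.29 kN

F ≈ 40.5 kN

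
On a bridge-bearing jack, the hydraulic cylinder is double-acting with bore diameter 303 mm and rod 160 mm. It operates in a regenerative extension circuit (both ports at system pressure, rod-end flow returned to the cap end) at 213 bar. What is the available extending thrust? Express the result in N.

F ≈ 4.28e5 N

With equal pressure on both faces, forces on the annular region cancel; the net push is pressure × rod cross-section.
Rod cross-section A_rod = π/4 × (160 mm)² = 20110 mm^2
F = P × A_rod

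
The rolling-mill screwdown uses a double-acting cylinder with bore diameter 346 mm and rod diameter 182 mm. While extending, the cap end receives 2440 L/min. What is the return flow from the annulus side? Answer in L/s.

Q_out ≈ 29.4 L/s

Cap-side area A_cap = π/4 × (346 mm)² = 94020 mm^2
Rod-side annular area A_ann = π/4 × (346² − 182²) = 68010 mm^2
Piston speed v = Q_in/A_cap; rod-end outflow Q_out = v × A_ann = Q_in × A_ann/A_cap.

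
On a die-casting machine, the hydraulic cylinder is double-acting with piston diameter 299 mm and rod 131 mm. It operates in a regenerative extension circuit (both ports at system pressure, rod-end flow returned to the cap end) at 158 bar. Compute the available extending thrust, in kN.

With equal pressure on both faces, forces on the annular region cancel; the net push is pressure × rod cross-section.
Rod cross-section A_rod = π/4 × (131 mm)² = 13480 mm^2
F = P × A_rod

F ≈ 213 kN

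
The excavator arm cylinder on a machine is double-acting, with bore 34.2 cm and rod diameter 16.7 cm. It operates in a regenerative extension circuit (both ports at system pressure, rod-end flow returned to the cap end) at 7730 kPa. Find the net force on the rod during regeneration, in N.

F ≈ 1.69e5 N

With equal pressure on both faces, forces on the annular region cancel; the net push is pressure × rod cross-section.
Rod cross-section A_rod = π/4 × (16.7 cm)² = 219.0 cm^2
F = P × A_rod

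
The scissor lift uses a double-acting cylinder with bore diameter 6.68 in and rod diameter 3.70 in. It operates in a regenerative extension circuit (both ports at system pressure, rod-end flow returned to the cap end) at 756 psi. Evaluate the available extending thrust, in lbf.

F ≈ 8130 lbf

With equal pressure on both faces, forces on the annular region cancel; the net push is pressure × rod cross-section.
Rod cross-section A_rod = π/4 × (3.70 in)² = 10.75 in^2
F = P × A_rod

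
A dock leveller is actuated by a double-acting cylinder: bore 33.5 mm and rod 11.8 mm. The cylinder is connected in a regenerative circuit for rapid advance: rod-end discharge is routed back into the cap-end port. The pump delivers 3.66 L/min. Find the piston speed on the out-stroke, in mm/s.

v ≈ 558 mm/s

In regeneration the rod-end outflow joins the pump flow into the cap end, so the net volume the pump must supply per unit advance equals the rod cross-section area.
Rod cross-section A_rod = π/4 × (11.8 mm)² = 109.4 mm^2
v = Q_pump / A_rod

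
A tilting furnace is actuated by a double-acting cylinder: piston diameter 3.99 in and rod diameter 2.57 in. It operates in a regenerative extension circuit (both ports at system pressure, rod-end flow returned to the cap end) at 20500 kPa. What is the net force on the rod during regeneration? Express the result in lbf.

F ≈ 15400 lbf

With equal pressure on both faces, forces on the annular region cancel; the net push is pressure × rod cross-section.
Rod cross-section A_rod = π/4 × (2.57 in)² = 5.187 in^2
F = P × A_rod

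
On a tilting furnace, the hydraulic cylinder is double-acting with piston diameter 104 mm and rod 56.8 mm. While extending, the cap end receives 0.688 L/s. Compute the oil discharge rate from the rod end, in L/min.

Cap-side area A_cap = π/4 × (104 mm)² = 8495 mm^2
Rod-side annular area A_ann = π/4 × (104² − 56.8²) = 5961 mm^2
Piston speed v = Q_in/A_cap; rod-end outflow Q_out = v × A_ann = Q_in × A_ann/A_cap.

Q_out ≈ 29.0 L/min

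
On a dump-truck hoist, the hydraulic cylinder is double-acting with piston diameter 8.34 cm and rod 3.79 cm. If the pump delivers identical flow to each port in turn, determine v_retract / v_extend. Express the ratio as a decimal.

Cap-side area A_cap = π/4 × (8.34 cm)² = 54.63 cm^2
Rod-side annular area A_ann = π/4 × (8.34² − 3.79²) = 43.35 cm^2
For equal Q, v ∝ 1/A, so v_ret/v_ext = A_cap/A_ann.

v_ret/v_ext ≈ 1.26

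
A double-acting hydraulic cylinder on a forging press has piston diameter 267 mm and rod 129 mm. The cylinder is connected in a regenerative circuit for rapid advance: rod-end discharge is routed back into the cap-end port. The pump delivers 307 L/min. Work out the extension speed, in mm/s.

In regeneration the rod-end outflow joins the pump flow into the cap end, so the net volume the pump must supply per unit advance equals the rod cross-section area.
Rod cross-section A_rod = π/4 × (129 mm)² = 13070 mm^2
v = Q_pump / A_rod

v ≈ 391 mm/s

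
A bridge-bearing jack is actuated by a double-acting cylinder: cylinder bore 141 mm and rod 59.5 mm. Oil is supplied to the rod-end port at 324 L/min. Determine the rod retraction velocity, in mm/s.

Rod-side annular area A_ann = π/4 × (141² − 59.5²) = 12830 mm^2
Flow into the rod-end port fills the annular volume.
v = Q / A

v ≈ 421 mm/s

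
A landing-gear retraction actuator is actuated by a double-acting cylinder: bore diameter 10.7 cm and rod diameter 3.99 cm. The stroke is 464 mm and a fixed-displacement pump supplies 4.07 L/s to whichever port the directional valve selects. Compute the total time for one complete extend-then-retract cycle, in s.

Cap-side area A_cap = π/4 × (10.7 cm)² = 89.92 cm^2
Rod-side annular area A_ann = π/4 × (10.7² − 3.99²) = 77.42 cm^2
t_ext = A_cap·L/Q = 1.025 s
t_ret = A_ann·L/Q = 0.8826 s
t_cycle = t_ext + t_ret

t ≈ 1.91 s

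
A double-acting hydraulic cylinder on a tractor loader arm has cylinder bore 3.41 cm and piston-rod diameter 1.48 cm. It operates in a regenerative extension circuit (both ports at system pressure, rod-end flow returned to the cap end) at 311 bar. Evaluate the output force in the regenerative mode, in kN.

F ≈ 5.35 kN

With equal pressure on both faces, forces on the annular region cancel; the net push is pressure × rod cross-section.
Rod cross-section A_rod = π/4 × (1.48 cm)² = 1.720 cm^2
F = P × A_rod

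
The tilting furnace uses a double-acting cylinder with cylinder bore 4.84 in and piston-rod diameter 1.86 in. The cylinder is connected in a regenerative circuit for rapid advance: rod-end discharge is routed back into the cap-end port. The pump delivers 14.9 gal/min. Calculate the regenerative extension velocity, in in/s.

v ≈ 21.1 in/s

In regeneration the rod-end outflow joins the pump flow into the cap end, so the net volume the pump must supply per unit advance equals the rod cross-section area.
Rod cross-section A_rod = π/4 × (1.86 in)² = 2.717 in^2
v = Q_pump / A_rod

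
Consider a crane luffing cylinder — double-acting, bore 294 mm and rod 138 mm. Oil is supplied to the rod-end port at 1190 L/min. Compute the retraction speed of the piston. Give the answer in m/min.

v ≈ 22.5 m/min

Rod-side annular area A_ann = π/4 × (294² − 138²) = 52930 mm^2
Flow into the rod-end port fills the annular volume.
v = Q / A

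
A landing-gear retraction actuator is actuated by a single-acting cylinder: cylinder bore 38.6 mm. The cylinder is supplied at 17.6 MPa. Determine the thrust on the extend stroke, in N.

F ≈ 20600 N

Cap-side area A_cap = π/4 × (38.6 mm)² = 1170 mm^2
F = P × A_cap = 17.6 MPa × A_cap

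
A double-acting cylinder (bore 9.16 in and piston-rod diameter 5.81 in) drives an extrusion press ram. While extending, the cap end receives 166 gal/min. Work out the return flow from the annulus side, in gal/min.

Cap-side area A_cap = π/4 × (9.16 in)² = 65.90 in^2
Rod-side annular area A_ann = π/4 × (9.16² − 5.81²) = 39.39 in^2
Piston speed v = Q_in/A_cap; rod-end outflow Q_out = v × A_ann = Q_in × A_ann/A_cap.

Q_out ≈ 99.2 gal/min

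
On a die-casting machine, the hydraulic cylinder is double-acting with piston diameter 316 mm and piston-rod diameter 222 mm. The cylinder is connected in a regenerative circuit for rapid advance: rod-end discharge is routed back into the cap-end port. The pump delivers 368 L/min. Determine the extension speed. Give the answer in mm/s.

In regeneration the rod-end outflow joins the pump flow into the cap end, so the net volume the pump must supply per unit advance equals the rod cross-section area.
Rod cross-section A_rod = π/4 × (222 mm)² = 38710 mm^2
v = Q_pump / A_rod

v ≈ 158 mm/s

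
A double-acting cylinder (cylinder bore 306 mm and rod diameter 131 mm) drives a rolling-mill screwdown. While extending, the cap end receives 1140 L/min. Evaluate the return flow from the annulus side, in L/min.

Q_out ≈ 931 L/min

Cap-side area A_cap = π/4 × (306 mm)² = 73540 mm^2
Rod-side annular area A_ann = π/4 × (306² − 131²) = 60060 mm^2
Piston speed v = Q_in/A_cap; rod-end outflow Q_out = v × A_ann = Q_in × A_ann/A_cap.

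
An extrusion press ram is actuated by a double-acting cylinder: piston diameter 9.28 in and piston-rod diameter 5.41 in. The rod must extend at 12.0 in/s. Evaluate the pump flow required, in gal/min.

Q ≈ 211 gal/min

Cap-side area A_cap = π/4 × (9.28 in)² = 67.64 in^2
Q = A × v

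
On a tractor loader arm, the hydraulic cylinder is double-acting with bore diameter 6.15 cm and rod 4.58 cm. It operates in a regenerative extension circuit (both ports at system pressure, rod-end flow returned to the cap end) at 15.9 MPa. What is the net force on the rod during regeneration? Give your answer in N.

F ≈ 26200 N

With equal pressure on both faces, forces on the annular region cancel; the net push is pressure × rod cross-section.
Rod cross-section A_rod = π/4 × (4.58 cm)² = 16.47 cm^2
F = P × A_rod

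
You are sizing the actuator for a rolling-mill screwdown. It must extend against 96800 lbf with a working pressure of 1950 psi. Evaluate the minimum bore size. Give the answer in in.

Extension force acts on the full piston face: F = P × (π/4)D².
D = √(4F / (πP)) = √(4 × 96800 lbf / (π × 1950 psi))

D ≈ 7.95 in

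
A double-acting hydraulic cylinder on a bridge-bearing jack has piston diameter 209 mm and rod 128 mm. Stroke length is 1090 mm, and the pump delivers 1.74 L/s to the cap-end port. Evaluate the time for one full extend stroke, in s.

Cap-side area A_cap = π/4 × (209 mm)² = 34310 mm^2
Swept volume V = A × L; t = V / Q = A·L / Q

t ≈ 21.5 s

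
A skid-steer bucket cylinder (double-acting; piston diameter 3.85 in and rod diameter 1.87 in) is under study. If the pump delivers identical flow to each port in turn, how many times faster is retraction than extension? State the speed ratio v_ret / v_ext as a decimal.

v_ret/v_ext ≈ 1.31

Cap-side area A_cap = π/4 × (3.85 in)² = 11.64 in^2
Rod-side annular area A_ann = π/4 × (3.85² − 1.87²) = 8.895 in^2
For equal Q, v ∝ 1/A, so v_ret/v_ext = A_cap/A_ann.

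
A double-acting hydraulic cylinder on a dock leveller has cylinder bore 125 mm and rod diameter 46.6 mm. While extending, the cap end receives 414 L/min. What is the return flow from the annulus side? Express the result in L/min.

Cap-side area A_cap = π/4 × (125 mm)² = 12270 mm^2
Rod-side annular area A_ann = π/4 × (125² − 46.6²) = 10570 mm^2
Piston speed v = Q_in/A_cap; rod-end outflow Q_out = v × A_ann = Q_in × A_ann/A_cap.

Q_out ≈ 356 L/min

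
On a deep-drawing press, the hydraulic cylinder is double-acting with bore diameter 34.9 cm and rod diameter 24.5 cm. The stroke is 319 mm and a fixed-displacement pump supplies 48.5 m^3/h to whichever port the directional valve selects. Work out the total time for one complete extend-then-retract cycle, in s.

Cap-side area A_cap = π/4 × (34.9 cm)² = 956.6 cm^2
Rod-side annular area A_ann = π/4 × (34.9² − 24.5²) = 485.2 cm^2
t_ext = A_cap·L/Q = 2.265 s
t_ret = A_ann·L/Q = 1.149 s
t_cycle = t_ext + t_ret

t ≈ 3.41 s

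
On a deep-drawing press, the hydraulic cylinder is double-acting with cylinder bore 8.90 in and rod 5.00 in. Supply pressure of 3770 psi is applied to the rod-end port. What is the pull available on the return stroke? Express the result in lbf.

F ≈ 1.61e5 lbf

Rod-side annular area A_ann = π/4 × (8.90² − 5.00²) = 42.58 in^2
On retraction the pressure acts on the annular area (bore minus rod).
F = P × A_ann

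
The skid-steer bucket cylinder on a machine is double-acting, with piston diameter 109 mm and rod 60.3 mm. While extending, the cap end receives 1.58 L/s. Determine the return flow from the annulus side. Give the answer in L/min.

Cap-side area A_cap = π/4 × (109 mm)² = 9331 mm^2
Rod-side annular area A_ann = π/4 × (109² − 60.3²) = 6476 mm^2
Piston speed v = Q_in/A_cap; rod-end outflow Q_out = v × A_ann = Q_in × A_ann/A_cap.

Q_out ≈ 65.8 L/min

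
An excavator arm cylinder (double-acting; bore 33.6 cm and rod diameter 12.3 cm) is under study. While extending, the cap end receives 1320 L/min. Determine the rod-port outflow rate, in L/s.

Q_out ≈ 19.1 L/s

Cap-side area A_cap = π/4 × (33.6 cm)² = 886.7 cm^2
Rod-side annular area A_ann = π/4 × (33.6² − 12.3²) = 767.9 cm^2
Piston speed v = Q_in/A_cap; rod-end outflow Q_out = v × A_ann = Q_in × A_ann/A_cap.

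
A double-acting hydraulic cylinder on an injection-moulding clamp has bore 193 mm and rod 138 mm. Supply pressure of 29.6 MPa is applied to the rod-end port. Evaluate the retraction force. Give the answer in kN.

Rod-side annular area A_ann = π/4 × (193² − 138²) = 14300 mm^2
On retraction the pressure acts on the annular area (bore minus rod).
F = P × A_ann

F ≈ 423 kN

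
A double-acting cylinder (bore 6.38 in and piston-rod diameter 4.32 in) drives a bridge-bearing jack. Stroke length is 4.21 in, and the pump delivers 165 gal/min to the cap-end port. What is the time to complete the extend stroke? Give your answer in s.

t ≈ 0.212 s

Cap-side area A_cap = π/4 × (6.38 in)² = 31.97 in^2
Swept volume V = A × L; t = V / Q = A·L / Q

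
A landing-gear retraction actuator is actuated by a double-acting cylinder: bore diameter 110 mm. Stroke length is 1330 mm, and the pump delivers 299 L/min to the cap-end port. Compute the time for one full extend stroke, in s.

t ≈ 2.54 s

Cap-side area A_cap = π/4 × (110 mm)² = 9503 mm^2
Swept volume V = A × L; t = V / Q = A·L / Q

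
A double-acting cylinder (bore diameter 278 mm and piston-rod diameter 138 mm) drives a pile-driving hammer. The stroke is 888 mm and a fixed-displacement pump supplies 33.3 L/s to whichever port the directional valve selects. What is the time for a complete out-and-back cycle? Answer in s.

t ≈ 2.84 s

Cap-side area A_cap = π/4 × (278 mm)² = 60700 mm^2
Rod-side annular area A_ann = π/4 × (278² − 138²) = 45740 mm^2
t_ext = A_cap·L/Q = 1.619 s
t_ret = A_ann·L/Q = 1.220 s
t_cycle = t_ext + t_ret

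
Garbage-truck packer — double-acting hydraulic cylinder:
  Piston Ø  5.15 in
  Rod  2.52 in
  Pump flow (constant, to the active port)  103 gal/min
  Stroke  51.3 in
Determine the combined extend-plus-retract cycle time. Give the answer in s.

Cap-side area A_cap = π/4 × (5.15 in)² = 20.83 in^2
Rod-side annular area A_ann = π/4 × (5.15² − 2.52²) = 15.84 in^2
t_ext = A_cap·L/Q = 2.695 s
t_ret = A_ann·L/Q = 2.050 s
t_cycle = t_ext + t_ret

t ≈ 4.74 s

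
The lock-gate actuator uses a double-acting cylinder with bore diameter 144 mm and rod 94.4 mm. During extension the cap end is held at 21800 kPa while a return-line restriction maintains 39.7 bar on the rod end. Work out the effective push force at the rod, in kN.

F ≈ 318 kN

Cap-side area A_cap = π/4 × (144 mm)² = 16290 mm^2
Rod-side annular area A_ann = π/4 × (144² − 94.4²) = 9287 mm^2
Net thrust = P_cap·A_cap − P_rod·A_ann = 355.0 kN − 36.87 kN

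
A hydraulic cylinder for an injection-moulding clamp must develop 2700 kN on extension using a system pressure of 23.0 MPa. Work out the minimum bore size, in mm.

D ≈ 387 mm

Extension force acts on the full piston face: F = P × (π/4)D².
D = √(4F / (πP)) = √(4 × 2700 kN / (π × 23.0 MPa))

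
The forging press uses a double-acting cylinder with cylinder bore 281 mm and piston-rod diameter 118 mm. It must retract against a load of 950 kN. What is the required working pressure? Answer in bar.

Rod-side annular area A_ann = π/4 × (281² − 118²) = 51080 mm^2
Retraction: pressure acts on the annular area.
P = F / A = 950 kN / A

P ≈ 186 bar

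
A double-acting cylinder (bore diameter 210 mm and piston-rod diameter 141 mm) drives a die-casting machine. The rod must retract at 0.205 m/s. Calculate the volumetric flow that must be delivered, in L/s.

Rod-side annular area A_ann = π/4 × (210² − 141²) = 19020 mm^2
Q = A × v

Q ≈ 3.90 L/s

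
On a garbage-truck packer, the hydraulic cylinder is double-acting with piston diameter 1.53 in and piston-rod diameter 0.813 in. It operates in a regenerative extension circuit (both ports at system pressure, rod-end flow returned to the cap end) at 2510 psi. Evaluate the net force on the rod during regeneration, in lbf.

F ≈ 1300 lbf

With equal pressure on both faces, forces on the annular region cancel; the net push is pressure × rod cross-section.
Rod cross-section A_rod = π/4 × (0.813 in)² = 0.5191 in^2
F = P × A_rod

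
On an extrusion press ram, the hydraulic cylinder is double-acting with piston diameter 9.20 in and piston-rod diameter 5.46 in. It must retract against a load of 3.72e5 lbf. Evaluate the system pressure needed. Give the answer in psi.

Rod-side annular area A_ann = π/4 × (9.20² − 5.46²) = 43.06 in^2
Retraction: pressure acts on the annular area.
P = F / A = 3.72e5 lbf / A

P ≈ 8640 psi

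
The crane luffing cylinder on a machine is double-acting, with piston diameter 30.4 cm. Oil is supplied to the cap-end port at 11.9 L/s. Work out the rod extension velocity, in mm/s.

Cap-side area A_cap = π/4 × (30.4 cm)² = 725.8 cm^2
v = Q / A

v ≈ 164 mm/s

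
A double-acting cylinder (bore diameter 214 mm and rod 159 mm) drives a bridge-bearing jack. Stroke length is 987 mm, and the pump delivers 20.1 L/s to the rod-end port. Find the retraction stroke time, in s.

t ≈ 0.791 s

Rod-side annular area A_ann = π/4 × (214² − 159²) = 16110 mm^2
Swept volume V = A × L; t = V / Q = A·L / Q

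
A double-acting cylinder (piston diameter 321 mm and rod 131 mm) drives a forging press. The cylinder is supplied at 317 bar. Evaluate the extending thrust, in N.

Cap-side area A_cap = π/4 × (321 mm)² = 80930 mm^2
F = P × A_cap = 317 bar × A_cap

F ≈ 2.57e6 N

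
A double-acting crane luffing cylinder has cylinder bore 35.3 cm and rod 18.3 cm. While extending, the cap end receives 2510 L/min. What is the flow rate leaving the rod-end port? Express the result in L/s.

Q_out ≈ 30.6 L/s

Cap-side area A_cap = π/4 × (35.3 cm)² = 978.7 cm^2
Rod-side annular area A_ann = π/4 × (35.3² − 18.3²) = 715.7 cm^2
Piston speed v = Q_in/A_cap; rod-end outflow Q_out = v × A_ann = Q_in × A_ann/A_cap.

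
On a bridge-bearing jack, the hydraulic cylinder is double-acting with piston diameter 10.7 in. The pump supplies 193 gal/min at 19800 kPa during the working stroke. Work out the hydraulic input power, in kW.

Hydraulic power = P × Q

W ≈ 241 kW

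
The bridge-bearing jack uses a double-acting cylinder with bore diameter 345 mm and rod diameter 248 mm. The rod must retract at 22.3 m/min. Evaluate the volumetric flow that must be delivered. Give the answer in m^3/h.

Rod-side annular area A_ann = π/4 × (345² − 248²) = 45180 mm^2
Q = A × v

Q ≈ 60.4 m^3/h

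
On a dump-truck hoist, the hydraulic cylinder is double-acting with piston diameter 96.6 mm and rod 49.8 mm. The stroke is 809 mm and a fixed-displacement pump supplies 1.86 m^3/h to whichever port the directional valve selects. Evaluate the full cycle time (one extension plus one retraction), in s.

Cap-side area A_cap = π/4 × (96.6 mm)² = 7329 mm^2
Rod-side annular area A_ann = π/4 × (96.6² − 49.8²) = 5381 mm^2
t_ext = A_cap·L/Q = 11.48 s
t_ret = A_ann·L/Q = 8.426 s
t_cycle = t_ext + t_ret

t ≈ 19.9 s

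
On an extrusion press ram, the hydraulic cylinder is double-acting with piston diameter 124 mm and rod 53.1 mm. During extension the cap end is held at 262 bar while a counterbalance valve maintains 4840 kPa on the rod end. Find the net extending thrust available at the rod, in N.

F ≈ 2.69e5 N

Cap-side area A_cap = π/4 × (124 mm)² = 12080 mm^2
Rod-side annular area A_ann = π/4 × (124² − 53.1²) = 9862 mm^2
Net thrust = P_cap·A_cap − P_rod·A_ann = 3.164e5 N − 47730 N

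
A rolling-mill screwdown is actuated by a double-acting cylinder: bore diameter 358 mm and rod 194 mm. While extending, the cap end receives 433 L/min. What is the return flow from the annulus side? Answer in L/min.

Cap-side area A_cap = π/4 × (358 mm)² = 1.007e5 mm^2
Rod-side annular area A_ann = π/4 × (358² − 194²) = 71100 mm^2
Piston speed v = Q_in/A_cap; rod-end outflow Q_out = v × A_ann = Q_in × A_ann/A_cap.

Q_out ≈ 306 L/min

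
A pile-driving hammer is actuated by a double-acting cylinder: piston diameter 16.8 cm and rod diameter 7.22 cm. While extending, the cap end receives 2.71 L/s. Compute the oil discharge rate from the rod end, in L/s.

Cap-side area A_cap = π/4 × (16.8 cm)² = 221.7 cm^2
Rod-side annular area A_ann = π/4 × (16.8² − 7.22²) = 180.7 cm^2
Piston speed v = Q_in/A_cap; rod-end outflow Q_out = v × A_ann = Q_in × A_ann/A_cap.

Q_out ≈ 2.21 L/s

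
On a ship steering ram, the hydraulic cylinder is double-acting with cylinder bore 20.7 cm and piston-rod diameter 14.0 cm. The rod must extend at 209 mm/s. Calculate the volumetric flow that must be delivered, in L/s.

Cap-side area A_cap = π/4 × (20.7 cm)² = 336.5 cm^2
Q = A × v

Q ≈ 7.03 L/s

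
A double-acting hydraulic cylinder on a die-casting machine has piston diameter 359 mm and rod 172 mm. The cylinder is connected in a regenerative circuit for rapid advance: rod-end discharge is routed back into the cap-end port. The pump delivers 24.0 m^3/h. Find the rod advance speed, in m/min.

v ≈ 17.2 m/min

In regeneration the rod-end outflow joins the pump flow into the cap end, so the net volume the pump must supply per unit advance equals the rod cross-section area.
Rod cross-section A_rod = π/4 × (172 mm)² = 23240 mm^2
v = Q_pump / A_rod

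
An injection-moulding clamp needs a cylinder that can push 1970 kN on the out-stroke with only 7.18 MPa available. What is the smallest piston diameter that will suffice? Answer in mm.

Extension force acts on the full piston face: F = P × (π/4)D².
D = √(4F / (πP)) = √(4 × 1970 kN / (π × 7.18 MPa))

D ≈ 591 mm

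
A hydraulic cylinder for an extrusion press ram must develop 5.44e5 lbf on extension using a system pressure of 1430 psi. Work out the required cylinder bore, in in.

D ≈ 22.0 in

Extension force acts on the full piston face: F = P × (π/4)D².
D = √(4F / (πP)) = √(4 × 5.44e5 lbf / (π × 1430 psi))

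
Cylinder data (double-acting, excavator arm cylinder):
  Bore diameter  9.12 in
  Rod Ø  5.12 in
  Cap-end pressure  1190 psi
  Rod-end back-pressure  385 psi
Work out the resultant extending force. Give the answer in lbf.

F ≈ 60500 lbf

Cap-side area A_cap = π/4 × (9.12 in)² = 65.33 in^2
Rod-side annular area A_ann = π/4 × (9.12² − 5.12²) = 44.74 in^2
Net thrust = P_cap·A_cap − P_rod·A_ann = 77740 lbf − 17220 lbf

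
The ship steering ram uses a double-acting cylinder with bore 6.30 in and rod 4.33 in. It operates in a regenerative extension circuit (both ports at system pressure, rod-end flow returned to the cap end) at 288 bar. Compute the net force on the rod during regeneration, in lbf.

F ≈ 61500 lbf

With equal pressure on both faces, forces on the annular region cancel; the net push is pressure × rod cross-section.
Rod cross-section A_rod = π/4 × (4.33 in)² = 14.73 in^2
F = P × A_rod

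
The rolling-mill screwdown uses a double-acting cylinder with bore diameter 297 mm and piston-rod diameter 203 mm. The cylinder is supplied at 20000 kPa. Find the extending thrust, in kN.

Cap-side area A_cap = π/4 × (297 mm)² = 69280 mm^2
F = P × A_cap = 20000 kPa × A_cap

F ≈ 1390 kN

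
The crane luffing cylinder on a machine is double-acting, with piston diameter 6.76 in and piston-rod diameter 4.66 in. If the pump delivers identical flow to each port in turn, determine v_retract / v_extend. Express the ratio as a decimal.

Cap-side area A_cap = π/4 × (6.76 in)² = 35.89 in^2
Rod-side annular area A_ann = π/4 × (6.76² − 4.66²) = 18.84 in^2
For equal Q, v ∝ 1/A, so v_ret/v_ext = A_cap/A_ann.

v_ret/v_ext ≈ 1.91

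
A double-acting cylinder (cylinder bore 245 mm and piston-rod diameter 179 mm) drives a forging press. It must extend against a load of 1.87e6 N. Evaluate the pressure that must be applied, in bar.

Cap-side area A_cap = π/4 × (245 mm)² = 47140 mm^2
P = F / A = 1.87e6 N / A

P ≈ 397 bar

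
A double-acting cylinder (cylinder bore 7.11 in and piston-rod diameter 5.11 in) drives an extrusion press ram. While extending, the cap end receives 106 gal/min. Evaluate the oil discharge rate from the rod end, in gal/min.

Cap-side area A_cap = π/4 × (7.11 in)² = 39.70 in^2
Rod-side annular area A_ann = π/4 × (7.11² − 5.11²) = 19.20 in^2
Piston speed v = Q_in/A_cap; rod-end outflow Q_out = v × A_ann = Q_in × A_ann/A_cap.

Q_out ≈ 51.2 gal/min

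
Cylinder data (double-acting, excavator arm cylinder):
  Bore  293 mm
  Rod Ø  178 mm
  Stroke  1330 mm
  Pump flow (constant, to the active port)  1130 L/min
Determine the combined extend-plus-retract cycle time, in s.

Cap-side area A_cap = π/4 × (293 mm)² = 67430 mm^2
Rod-side annular area A_ann = π/4 × (293² − 178²) = 42540 mm^2
t_ext = A_cap·L/Q = 4.762 s
t_ret = A_ann·L/Q = 3.004 s
t_cycle = t_ext + t_ret

t ≈ 7.77 s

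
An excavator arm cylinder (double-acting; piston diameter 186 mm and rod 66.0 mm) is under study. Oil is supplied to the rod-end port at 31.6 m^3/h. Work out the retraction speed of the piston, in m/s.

v ≈ 0.370 m/s

Rod-side annular area A_ann = π/4 × (186² − 66.0²) = 23750 mm^2
Flow into the rod-end port fills the annular volume.
v = Q / A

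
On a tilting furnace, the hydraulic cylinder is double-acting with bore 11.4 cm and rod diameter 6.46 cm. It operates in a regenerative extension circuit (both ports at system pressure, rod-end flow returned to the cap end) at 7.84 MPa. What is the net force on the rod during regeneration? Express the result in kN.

With equal pressure on both faces, forces on the annular region cancel; the net push is pressure × rod cross-section.
Rod cross-section A_rod = π/4 × (6.46 cm)² = 32.78 cm^2
F = P × A_rod

F ≈ 25.7 kN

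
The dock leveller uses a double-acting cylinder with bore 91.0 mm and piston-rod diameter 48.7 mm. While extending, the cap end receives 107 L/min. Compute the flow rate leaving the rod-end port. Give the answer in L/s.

Q_out ≈ 1.27 L/s

Cap-side area A_cap = π/4 × (91.0 mm)² = 6504 mm^2
Rod-side annular area A_ann = π/4 × (91.0² − 48.7²) = 4641 mm^2
Piston speed v = Q_in/A_cap; rod-end outflow Q_out = v × A_ann = Q_in × A_ann/A_cap.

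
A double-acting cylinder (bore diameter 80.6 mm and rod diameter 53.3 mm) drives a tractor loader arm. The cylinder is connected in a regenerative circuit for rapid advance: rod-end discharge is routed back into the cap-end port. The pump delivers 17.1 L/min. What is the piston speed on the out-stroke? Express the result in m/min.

In regeneration the rod-end outflow joins the pump flow into the cap end, so the net volume the pump must supply per unit advance equals the rod cross-section area.
Rod cross-section A_rod = π/4 × (53.3 mm)² = 2231 mm^2
v = Q_pump / A_rod

v ≈ 7.66 m/min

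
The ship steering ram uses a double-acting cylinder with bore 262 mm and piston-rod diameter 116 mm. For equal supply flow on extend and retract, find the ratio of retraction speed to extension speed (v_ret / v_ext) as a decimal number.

v_ret/v_ext ≈ 1.24

Cap-side area A_cap = π/4 × (262 mm)² = 53910 mm^2
Rod-side annular area A_ann = π/4 × (262² − 116²) = 43340 mm^2
For equal Q, v ∝ 1/A, so v_ret/v_ext = A_cap/A_ann.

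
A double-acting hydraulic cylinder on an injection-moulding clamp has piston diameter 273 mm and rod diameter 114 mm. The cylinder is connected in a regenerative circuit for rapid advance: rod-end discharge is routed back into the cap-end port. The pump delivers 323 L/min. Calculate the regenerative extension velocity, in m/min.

In regeneration the rod-end outflow joins the pump flow into the cap end, so the net volume the pump must supply per unit advance equals the rod cross-section area.
Rod cross-section A_rod = π/4 × (114 mm)² = 10210 mm^2
v = Q_pump / A_rod

v ≈ 31.6 m/min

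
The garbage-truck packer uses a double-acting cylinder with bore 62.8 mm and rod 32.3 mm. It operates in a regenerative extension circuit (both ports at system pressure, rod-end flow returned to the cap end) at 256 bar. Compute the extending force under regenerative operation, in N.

F ≈ 21000 N

With equal pressure on both faces, forces on the annular region cancel; the net push is pressure × rod cross-section.
Rod cross-section A_rod = π/4 × (32.3 mm)² = 819.4 mm^2
F = P × A_rod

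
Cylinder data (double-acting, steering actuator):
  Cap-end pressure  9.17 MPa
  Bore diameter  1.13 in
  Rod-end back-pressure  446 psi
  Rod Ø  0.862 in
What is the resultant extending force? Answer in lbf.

F ≈ 1150 lbf

Cap-side area A_cap = π/4 × (1.13 in)² = 1.003 in^2
Rod-side annular area A_ann = π/4 × (1.13² − 0.862²) = 0.4193 in^2
Net thrust = P_cap·A_cap − P_rod·A_ann = 1334 lbf − 187.0 lbf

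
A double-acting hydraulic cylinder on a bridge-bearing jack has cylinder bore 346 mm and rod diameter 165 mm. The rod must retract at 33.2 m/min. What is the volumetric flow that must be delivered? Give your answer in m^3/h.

Rod-side annular area A_ann = π/4 × (346² − 165²) = 72640 mm^2
Q = A × v

Q ≈ 145 m^3/h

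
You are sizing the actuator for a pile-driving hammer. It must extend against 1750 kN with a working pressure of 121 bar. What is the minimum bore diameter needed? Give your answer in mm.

D ≈ 429 mm

Extension force acts on the full piston face: F = P × (π/4)D².
D = √(4F / (πP)) = √(4 × 1750 kN / (π × 121 bar))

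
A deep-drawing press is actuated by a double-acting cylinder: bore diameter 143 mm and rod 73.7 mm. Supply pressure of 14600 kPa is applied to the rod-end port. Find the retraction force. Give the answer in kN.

F ≈ 172 kN

Rod-side annular area A_ann = π/4 × (143² − 73.7²) = 11790 mm^2
On retraction the pressure acts on the annular area (bore minus rod).
F = P × A_ann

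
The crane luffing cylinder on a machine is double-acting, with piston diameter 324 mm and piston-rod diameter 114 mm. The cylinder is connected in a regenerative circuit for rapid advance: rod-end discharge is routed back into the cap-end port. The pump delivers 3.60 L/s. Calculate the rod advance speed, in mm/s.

v ≈ 353 mm/s

In regeneration the rod-end outflow joins the pump flow into the cap end, so the net volume the pump must supply per unit advance equals the rod cross-section area.
Rod cross-section A_rod = π/4 × (114 mm)² = 10210 mm^2
v = Q_pump / A_rod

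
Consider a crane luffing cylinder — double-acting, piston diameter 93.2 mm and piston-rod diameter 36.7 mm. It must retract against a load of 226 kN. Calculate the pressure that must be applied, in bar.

P ≈ 392 bar

Rod-side annular area A_ann = π/4 × (93.2² − 36.7²) = 5764 mm^2
Retraction: pressure acts on the annular area.
P = F / A = 226 kN / A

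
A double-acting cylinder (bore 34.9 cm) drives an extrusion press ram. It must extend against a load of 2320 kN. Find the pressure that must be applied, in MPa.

Cap-side area A_cap = π/4 × (34.9 cm)² = 956.6 cm^2
P = F / A = 2320 kN / A

P ≈ 24.3 MPa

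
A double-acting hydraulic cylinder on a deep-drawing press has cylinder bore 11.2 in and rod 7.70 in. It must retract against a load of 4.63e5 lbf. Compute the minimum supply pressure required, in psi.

Rod-side annular area A_ann = π/4 × (11.2² − 7.70²) = 51.95 in^2
Retraction: pressure acts on the annular area.
P = F / A = 4.63e5 lbf / A

P ≈ 8910 psi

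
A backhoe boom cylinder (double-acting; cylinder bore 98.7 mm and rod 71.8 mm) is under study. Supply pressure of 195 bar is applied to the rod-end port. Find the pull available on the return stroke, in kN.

F ≈ 70.2 kN

Rod-side annular area A_ann = π/4 × (98.7² − 71.8²) = 3602 mm^2
On retraction the pressure acts on the annular area (bore minus rod).
F = P × A_ann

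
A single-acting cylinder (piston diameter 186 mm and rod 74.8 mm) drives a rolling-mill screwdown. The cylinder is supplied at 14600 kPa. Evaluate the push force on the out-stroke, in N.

Cap-side area A_cap = π/4 × (186 mm)² = 27170 mm^2
F = P × A_cap = 14600 kPa × A_cap

F ≈ 3.97e5 N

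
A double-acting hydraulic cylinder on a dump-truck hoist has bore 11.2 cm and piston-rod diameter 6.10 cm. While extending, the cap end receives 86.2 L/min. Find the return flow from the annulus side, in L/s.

Cap-side area A_cap = π/4 × (11.2 cm)² = 98.52 cm^2
Rod-side annular area A_ann = π/4 × (11.2² − 6.10²) = 69.30 cm^2
Piston speed v = Q_in/A_cap; rod-end outflow Q_out = v × A_ann = Q_in × A_ann/A_cap.

Q_out ≈ 1.01 L/s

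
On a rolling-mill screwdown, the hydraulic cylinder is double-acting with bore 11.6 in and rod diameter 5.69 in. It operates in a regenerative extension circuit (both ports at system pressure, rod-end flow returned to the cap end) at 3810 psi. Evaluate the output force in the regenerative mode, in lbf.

With equal pressure on both faces, forces on the annular region cancel; the net push is pressure × rod cross-section.
Rod cross-section A_rod = π/4 × (5.69 in)² = 25.43 in^2
F = P × A_rod

F ≈ 96900 lbf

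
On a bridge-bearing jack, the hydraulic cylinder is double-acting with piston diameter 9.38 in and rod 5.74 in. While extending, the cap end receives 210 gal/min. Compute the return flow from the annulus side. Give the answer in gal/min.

Cap-side area A_cap = π/4 × (9.38 in)² = 69.10 in^2
Rod-side annular area A_ann = π/4 × (9.38² − 5.74²) = 43.23 in^2
Piston speed v = Q_in/A_cap; rod-end outflow Q_out = v × A_ann = Q_in × A_ann/A_cap.

Q_out ≈ 131 gal/min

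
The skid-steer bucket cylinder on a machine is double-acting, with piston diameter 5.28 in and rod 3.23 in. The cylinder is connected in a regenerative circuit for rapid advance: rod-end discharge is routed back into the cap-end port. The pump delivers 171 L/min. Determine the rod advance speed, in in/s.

In regeneration the rod-end outflow joins the pump flow into the cap end, so the net volume the pump must supply per unit advance equals the rod cross-section area.
Rod cross-section A_rod = π/4 × (3.23 in)² = 8.194 in^2
v = Q_pump / A_rod

v ≈ 21.2 in/s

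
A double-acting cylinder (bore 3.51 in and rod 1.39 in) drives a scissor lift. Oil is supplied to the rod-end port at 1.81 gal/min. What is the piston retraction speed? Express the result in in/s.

Rod-side annular area A_ann = π/4 × (3.51² − 1.39²) = 8.159 in^2
Flow into the rod-end port fills the annular volume.
v = Q / A

v ≈ 0.854 in/s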